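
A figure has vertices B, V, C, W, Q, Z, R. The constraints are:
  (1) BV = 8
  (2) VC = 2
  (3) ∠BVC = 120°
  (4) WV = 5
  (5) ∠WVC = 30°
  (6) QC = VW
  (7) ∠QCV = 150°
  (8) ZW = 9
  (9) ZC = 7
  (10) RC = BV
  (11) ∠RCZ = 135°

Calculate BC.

Step 1: By the law of cosines on triangle BVC: BC² = 8² + 2² − 2·8·2·cos(120°) = 84, so BC = 2·√21.

Therefore, the length of BC = 2·√21.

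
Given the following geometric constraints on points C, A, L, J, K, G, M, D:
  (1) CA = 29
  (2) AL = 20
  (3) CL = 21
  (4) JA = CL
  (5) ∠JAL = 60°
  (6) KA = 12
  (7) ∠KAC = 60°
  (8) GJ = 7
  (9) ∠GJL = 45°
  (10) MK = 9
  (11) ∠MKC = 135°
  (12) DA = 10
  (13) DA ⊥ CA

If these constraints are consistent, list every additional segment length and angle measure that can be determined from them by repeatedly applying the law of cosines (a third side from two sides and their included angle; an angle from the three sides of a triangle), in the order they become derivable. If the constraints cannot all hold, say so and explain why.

The constraints are consistent. Derivable facts, in order:
After 1 step:
- CD ≈ 30.68
- CK = 7·√13
- LJ ≈ 20.52
- ∠ACL = 43.6°
- ∠ALC = 90°
- ∠CAL = 46.4°
After 2 steps:
- CM ≈ 32.24
- LG ≈ 16.34
- ∠ACD = 19.03°
- ∠ACK = 24.32°
- ∠ADC = 70.97°
- ∠AJL = 57.58°
- ∠AKC = 95.68°
- ∠ALJ = 62.42°
After 3 steps:
- ∠CMK = 33.61°
- ∠GLJ = 17.64°
- ∠JGL = 117.36°
- ∠KCM = 11.39°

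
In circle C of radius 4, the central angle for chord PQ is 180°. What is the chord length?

Drop a perpendicular from the center to the chord, bisecting both the chord and the central angle.
Each half-chord = r sin(θ/2) = 4 sin(90°).
The full chord = 2 × 4 × sin(90°) = 8.

8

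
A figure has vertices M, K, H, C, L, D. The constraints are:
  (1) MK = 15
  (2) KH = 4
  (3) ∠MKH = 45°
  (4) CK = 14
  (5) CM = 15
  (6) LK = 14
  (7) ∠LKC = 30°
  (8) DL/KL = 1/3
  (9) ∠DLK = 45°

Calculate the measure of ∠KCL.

Step 1: By the law of cosines on triangle CKL: CL² = 14² + 14² − 2·14·14·cos(30°) = 52.52, so CL ≈ 7.25.
Step 2: By the inverse law of cosines on triangle KCL: cos(∠KCL) = (14² + 7.25² − 14²) / (2·14·7.25) = 52.52/202.91 = 0.2588, so ∠KCL = 75°.

Therefore, the measure of angle ∠KCL = 75°.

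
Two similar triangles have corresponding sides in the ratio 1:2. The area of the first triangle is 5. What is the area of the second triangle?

The ratio of areas of similar triangles = (side ratio)^2.
Side ratio = 1:2, so area ratio = 1:4.
Area of the second triangle / Area of the first triangle = 4/1
Area of the second triangle = 5 * 4/1 = 20

20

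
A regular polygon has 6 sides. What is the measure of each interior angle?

Each interior angle of a regular n-gon is (n - 2) * 180 / n.
For n = 6: (6 - 2) * 180 / 6 = 720/6 = 120 degrees.

120 degrees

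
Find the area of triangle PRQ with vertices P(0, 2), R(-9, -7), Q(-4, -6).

The Shoelace formula computes the area from vertex coordinates by summing cross products.
For vertices (0,2), (-9,-7), (-4,-6):
Signed sum = 0*-7 - -9*2 + -9*-6 - -4*-7 + -4*2 - 0*-6
= 18 + 26 + -8 = 36
Area = (1/2)|36| = 18.

18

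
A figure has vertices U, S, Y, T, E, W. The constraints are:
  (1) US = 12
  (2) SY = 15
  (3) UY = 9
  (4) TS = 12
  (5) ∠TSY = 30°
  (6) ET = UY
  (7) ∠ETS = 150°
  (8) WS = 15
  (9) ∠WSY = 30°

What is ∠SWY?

Step 1: By the law of cosines on triangle WSY: WY² = 15² + 15² − 2·15·15·cos(30°) = 60.29, so WY ≈ 7.76.
Step 2: By the inverse law of cosines on triangle SWY: cos(∠SWY) = (15² + 7.76² − 15²) / (2·15·7.76) = 60.29/232.94 = 0.2588, so ∠SWY = 75°.

Therefore, the measure of angle ∠SWY = 75°.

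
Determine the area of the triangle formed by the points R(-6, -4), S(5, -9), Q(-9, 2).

Using the Shoelace formula for a triangle:
Area = (1/2)|x0(y1 - y2) + x1(y2 - y0) + x2(y0 - y1)|
Area = (1/2)|-6(-9 - 2) + 5(2 - -4) + -9(-4 - -9)|
Area = (1/2)|66 + 30 + -45|
Area = (1/2)|51|
Area = (1/2)(51)
Area = 51/2

51/2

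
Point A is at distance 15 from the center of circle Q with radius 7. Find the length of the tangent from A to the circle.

Let T be the point of tangency. Then QT ⊥ AT (radius ⊥ tangent).
In right triangle QTA: QA² = QT² + AT²
15² = 7² + AT²
AT² = 176, AT = 4*sqrt(11)

4*sqrt(11)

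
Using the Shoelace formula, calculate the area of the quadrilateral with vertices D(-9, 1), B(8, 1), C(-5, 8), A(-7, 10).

Shoelace: sum of cross terms = 141, Area = (1/2)|141| = 141/2

141/2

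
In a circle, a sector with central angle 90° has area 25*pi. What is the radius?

Sector area A = πr² × θ/360, so r² = 360A / (πθ).
r² = 360 × 25*pi / (π × 90)
r² = 100
r = 10

10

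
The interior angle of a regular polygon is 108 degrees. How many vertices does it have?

The exterior angle is the supplement of the interior angle: 180 - 108 = 72 degrees.
Since the exterior angles of any convex polygon sum to 360 degrees, the number of sides is 360 / 72 = 5.

5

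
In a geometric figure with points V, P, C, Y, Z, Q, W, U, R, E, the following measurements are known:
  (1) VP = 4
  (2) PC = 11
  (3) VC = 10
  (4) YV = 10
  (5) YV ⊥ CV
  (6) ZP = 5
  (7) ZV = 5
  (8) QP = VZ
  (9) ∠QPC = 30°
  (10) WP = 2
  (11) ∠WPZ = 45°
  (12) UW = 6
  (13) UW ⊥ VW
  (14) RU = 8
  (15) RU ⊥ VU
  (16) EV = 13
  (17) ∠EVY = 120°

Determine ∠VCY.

Step 1: By the law of cosines on triangle CVY: CY² = 10² + 10² − 2·10·10·cos(90°) = 200, so CY = 10·√2.
Step 2: By the inverse law of cosines on triangle VCY: cos(∠VCY) = (10² + (10·√2)² − 10²) / (2·10·10·√2) = 200/282.84 = 0.7071, so ∠VCY = 45°.

Therefore, the measure of angle ∠VCY = 45°.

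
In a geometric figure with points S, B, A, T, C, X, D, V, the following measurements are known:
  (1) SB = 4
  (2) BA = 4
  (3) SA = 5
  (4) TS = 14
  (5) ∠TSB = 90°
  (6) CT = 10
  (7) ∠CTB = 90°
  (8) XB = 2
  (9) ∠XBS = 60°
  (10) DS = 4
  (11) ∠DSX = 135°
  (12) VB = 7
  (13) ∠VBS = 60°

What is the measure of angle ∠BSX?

Step 1: By the law of cosines on triangle SBX: SX² = 4² + 2² − 2·4·2·cos(60°) = 12, so SX = 2·√3.
Step 2: By the inverse law of cosines on triangle BSX: cos(∠BSX) = (4² + (2·√3)² − 2²) / (2·4·2·√3) = 24/27.71 = 0.866, so ∠BSX = 30°.

Therefore, the measure of angle ∠BSX = 30°.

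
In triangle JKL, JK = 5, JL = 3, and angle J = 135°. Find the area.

Area = (1/2) * JK * JL * sin(J)
Area = (1/2) * 5 * 3 * sin(135°)
Area = (1/2) * 5 * 3 * sqrt(2)/2
Area = 15*sqrt(2)/4

15*sqrt(2)/4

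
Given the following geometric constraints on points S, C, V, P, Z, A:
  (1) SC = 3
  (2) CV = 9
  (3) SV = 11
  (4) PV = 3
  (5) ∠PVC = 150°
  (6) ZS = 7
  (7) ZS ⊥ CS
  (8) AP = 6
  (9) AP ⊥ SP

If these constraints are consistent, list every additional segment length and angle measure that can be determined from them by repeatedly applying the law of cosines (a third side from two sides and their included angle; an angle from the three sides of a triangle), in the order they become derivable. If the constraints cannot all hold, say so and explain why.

The constraints are consistent. Derivable facts, in order:
After 1 step:
- CP ≈ 11.69
- CZ = √58
- ∠CSV = 42.06°
- ∠CVS = 12.9°
- ∠SCV = 125.03°
After 2 steps:
- ∠CPV = 22.63°
- ∠CZS = 23.2°
- ∠PCV = 7.37°
- ∠SCZ = 66.8°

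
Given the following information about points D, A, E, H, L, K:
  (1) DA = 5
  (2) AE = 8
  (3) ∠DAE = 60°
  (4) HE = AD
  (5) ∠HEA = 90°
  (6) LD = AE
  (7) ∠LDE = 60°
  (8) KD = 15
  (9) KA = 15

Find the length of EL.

From the given relations: LD = AE = 8.
Step 1: By the law of cosines on triangle EAD: ED² = 8² + 5² − 2·8·5·cos(60°) = 49, so ED = 7.
Step 2: By the law of cosines on triangle EDL: EL² = 7² + 8² − 2·7·8·cos(60°) = 57, so EL = √57.

Therefore, the length of EL = √57.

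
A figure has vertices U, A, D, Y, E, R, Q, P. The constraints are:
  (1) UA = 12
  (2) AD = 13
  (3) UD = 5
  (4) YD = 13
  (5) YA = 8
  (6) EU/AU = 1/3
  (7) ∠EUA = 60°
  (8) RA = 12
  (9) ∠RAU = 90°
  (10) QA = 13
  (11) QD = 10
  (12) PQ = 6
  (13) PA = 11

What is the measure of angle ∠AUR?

Step 1: By the law of cosines on triangle UAR: UR² = 12² + 12² − 2·12·12·cos(90°) = 288, so UR = 12·√2.
Step 2: By the inverse law of cosines on triangle AUR: cos(∠AUR) = (12² + (12·√2)² − 12²) / (2·12·12·√2) = 288/407.29 = 0.7071, so ∠AUR = 45°.

Therefore, the measure of angle ∠AUR = 45°.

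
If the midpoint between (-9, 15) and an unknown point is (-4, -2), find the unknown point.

Using the midpoint formula: M = ((x1 + x2)/2, (y1 + y2)/2)
We know M = (-4, -2) and P = (-9, 15)
For x: -4 = (-9 + x2)/2, so x2 = 2*-4 - -9 = 1
For y: -2 = (15 + y2)/2, so y2 = 2*-2 - 15 = -19
R = (1, -19)

(1, -19)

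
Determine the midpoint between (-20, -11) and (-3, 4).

The midpoint is the average of the coordinates:
x: (-20 + -3)/2 = -23/2
y: (-11 + 4)/2 = -7/2
Midpoint = (-23/2, -7/2)

(-23/2, -7/2)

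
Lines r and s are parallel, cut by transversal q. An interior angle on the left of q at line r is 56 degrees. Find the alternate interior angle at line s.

Alternate interior angles are equal: 56 degrees.

56 degrees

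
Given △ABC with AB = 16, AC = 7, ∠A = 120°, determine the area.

When two sides and the included angle are known, the area formula is (1/2)ab sin(C).
The height from one side to the opposite vertex is 7 sin(120°) = 7*sqrt(3)/2.
Area = (1/2) * 16 * 7*sqrt(3)/2 = 28*sqrt(3).

28*sqrt(3)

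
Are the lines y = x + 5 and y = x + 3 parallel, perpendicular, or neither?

Slope of line 1: m1 = 1
Slope of line 2: m2 = 1
Since m1 = m2 = 1, the lines are parallel.

Parallel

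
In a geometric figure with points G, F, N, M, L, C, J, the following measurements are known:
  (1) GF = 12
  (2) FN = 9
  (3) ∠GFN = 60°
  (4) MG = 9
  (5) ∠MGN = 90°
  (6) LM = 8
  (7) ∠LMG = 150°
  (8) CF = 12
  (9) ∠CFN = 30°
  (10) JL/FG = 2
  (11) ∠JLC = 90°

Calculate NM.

Step 1: By the law of cosines on triangle GFN: GN² = 12² + 9² − 2·12·9·cos(60°) = 117, so GN = 3·√13.
Step 2: By the law of cosines on triangle NGM: NM² = (3·√13)² + 9² − 2·3·√13·9·cos(90°) = 198, so NM = 3·√22.

Therefore, the length of NM = 3·√22.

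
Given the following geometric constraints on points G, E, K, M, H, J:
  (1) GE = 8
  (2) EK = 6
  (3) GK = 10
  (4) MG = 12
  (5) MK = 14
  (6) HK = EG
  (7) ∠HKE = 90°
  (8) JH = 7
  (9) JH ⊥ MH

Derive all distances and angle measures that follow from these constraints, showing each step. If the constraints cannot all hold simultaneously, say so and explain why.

The constraints are consistent.

From the given relations:
  HK = EG = 8

Step 1: From EK = 6, KH = 8, and ∠EKH = 90°, by the law of cosines:
  EH² = EK² + KH² - 2·EK·KH·cos(90°) = 36 + 64 - 0 = 100
  EH = 10

Step 2: From GE = 8, GK = 10, EK = 6, by the inverse law of cosines:
  cos(∠EGK) = (GE² + GK² - EK²) / (2·GE·GK)
  ∠EGK = 36.87°

Step 3: From GK = 10, GM = 12, KM = 14, by the inverse law of cosines:
  cos(∠KGM) = (GK² + GM² - KM²) / (2·GK·GM)
  ∠KGM = 78.46°

Step 4: From EG = 8, EK = 6, GK = 10, by the inverse law of cosines:
  cos(∠GEK) = (EG² + EK² - GK²) / (2·EG·EK)
  ∠GEK = 90°

Step 5: From KE = 6, KG = 10, EG = 8, by the inverse law of cosines:
  cos(∠EKG) = (KE² + KG² - EG²) / (2·KE·KG)
  ∠EKG = 53.13°

Step 6: From KG = 10, KM = 14, GM = 12, by the inverse law of cosines:
  cos(∠GKM) = (KG² + KM² - GM²) / (2·KG·KM)
  ∠GKM = 57.12°

Step 7: From MG = 12, MK = 14, GK = 10, by the inverse law of cosines:
  cos(∠GMK) = (MG² + MK² - GK²) / (2·MG·MK)
  ∠GMK = 44.42°

Step 8: From EH = 10, EK = 6, HK = 8, by the inverse law of cosines:
  cos(∠HEK) = (EH² + EK² - HK²) / (2·EH·EK)
  ∠HEK = 53.13°

Step 9: From HE = 10, HK = 8, EK = 6, by the inverse law of cosines:
  cos(∠EHK) = (HE² + HK² - EK²) / (2·HE·HK)
  ∠EHK = 36.87°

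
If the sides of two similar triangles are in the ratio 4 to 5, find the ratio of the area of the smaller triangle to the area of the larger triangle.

Area scales with the square of linear dimensions. If every length is multiplied by 4/5, then the area is multiplied by (4/5)^2 = 16/25.
The area ratio is 16:25.

16:25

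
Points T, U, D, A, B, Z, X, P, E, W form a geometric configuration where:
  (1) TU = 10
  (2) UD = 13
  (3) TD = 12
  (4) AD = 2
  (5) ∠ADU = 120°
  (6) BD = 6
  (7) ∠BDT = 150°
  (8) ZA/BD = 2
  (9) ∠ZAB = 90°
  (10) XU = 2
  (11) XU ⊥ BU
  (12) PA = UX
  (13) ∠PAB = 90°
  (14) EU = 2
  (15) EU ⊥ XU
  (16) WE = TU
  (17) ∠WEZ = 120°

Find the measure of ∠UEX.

Step 1: By the law of cosines on triangle EUX: EX² = 2² + 2² − 2·2·2·cos(90°) = 8, so EX = 2·√2.
Step 2: By the inverse law of cosines on triangle UEX: cos(∠UEX) = (2² + (2·√2)² − 2²) / (2·2·2·√2) = 8/11.31 = 0.7071, so ∠UEX = 45°.

Therefore, the measure of angle ∠UEX = 45°.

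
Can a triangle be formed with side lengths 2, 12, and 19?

Check the triangle inequality: 2 + 12 = 14 ≤ 19.
Since the sum of two sides does not exceed the third, no triangle can be formed.

No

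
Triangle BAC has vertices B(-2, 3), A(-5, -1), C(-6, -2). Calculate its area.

Using the Shoelace formula for a triangle:
Area = (1/2)|x0(y1 - y2) + x1(y2 - y0) + x2(y0 - y1)|
Area = (1/2)|-2(-1 - -2) + -5(-2 - 3) + -6(3 - -1)|
Area = (1/2)|-2 + 25 + -24|
Area = (1/2)|-1|
Area = (1/2)(1)
Area = 1/2

1/2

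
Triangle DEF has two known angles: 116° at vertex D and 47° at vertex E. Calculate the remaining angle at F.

Let angle F = x. Then 116 + 47 + x = 180.
x = 180 - 163 = 17 degrees.

17 degrees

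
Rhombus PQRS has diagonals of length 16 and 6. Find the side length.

Half-diagonals are 8 and 3. side = sqrt(8^2 + 3^2) = sqrt(73)

sqrt(73)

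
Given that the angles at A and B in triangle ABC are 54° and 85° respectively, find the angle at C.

Let angle C = x. Then 54 + 85 + x = 180.
x = 180 - 139 = 41 degrees.

41 degrees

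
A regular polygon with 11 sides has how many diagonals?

Total line segments between 11 vertices = C(11,2) = 55.
Subtract the 11 sides: 55 - 11 = 44 diagonals.

44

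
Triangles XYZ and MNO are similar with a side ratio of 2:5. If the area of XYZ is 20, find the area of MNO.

For similar figures, the area ratio equals the square of the side ratio.
Side ratio (XYZ to MNO) = 2:5, so area ratio = 2^2:5^2 = 4:25.
If the area of XYZ is 20, then the area of MNO = 20 * (25/4) = 125.

125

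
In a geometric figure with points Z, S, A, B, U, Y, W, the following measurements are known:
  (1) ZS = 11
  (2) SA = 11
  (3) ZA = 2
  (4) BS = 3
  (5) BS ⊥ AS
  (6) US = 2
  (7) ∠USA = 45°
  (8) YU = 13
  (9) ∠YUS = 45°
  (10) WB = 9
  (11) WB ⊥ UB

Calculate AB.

Step 1: By the law of cosines on triangle ASB: AB² = 11² + 3² − 2·11·3·cos(90°) = 130, so AB = √130.

Therefore, the length of AB = √130.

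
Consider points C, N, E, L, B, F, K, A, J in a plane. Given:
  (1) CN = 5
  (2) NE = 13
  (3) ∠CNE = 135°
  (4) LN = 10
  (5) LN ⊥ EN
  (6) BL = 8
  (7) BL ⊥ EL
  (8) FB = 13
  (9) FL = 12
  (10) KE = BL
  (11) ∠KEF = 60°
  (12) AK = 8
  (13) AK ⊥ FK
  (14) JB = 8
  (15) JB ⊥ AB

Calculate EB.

Step 1: By the law of cosines on triangle LNE: LE² = 10² + 13² − 2·10·13·cos(90°) = 269, so LE ≈ 16.4.
Step 2: By the law of cosines on triangle ELB: EB² = 16.4² + 8² − 2·16.4·8·cos(90°) = 333, so EB = 3·√37.

Therefore, the length of EB = 3·√37.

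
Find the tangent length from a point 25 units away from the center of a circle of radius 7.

The tangent, radius, and line from the external point to the center form a right triangle.
The right angle is where the tangent meets the radius.
By the Pythagorean theorem: tangent² + 7² = 25²
tangent² = 625 - 49 = 576
tangent = 24

24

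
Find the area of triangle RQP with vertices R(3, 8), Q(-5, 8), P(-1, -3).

Using the Shoelace formula for a triangle:
Area = (1/2)|x0(y1 - y2) + x1(y2 - y0) + x2(y0 - y1)|
Area = (1/2)|3(8 - -3) + -5(-3 - 8) + -1(8 - 8)|
Area = (1/2)|33 + 55 + 0|
Area = (1/2)|88|
Area = (1/2)(88)
Area = 44

44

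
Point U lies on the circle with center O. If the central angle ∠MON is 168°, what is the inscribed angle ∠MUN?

An inscribed angle intercepts an arc from a point on the circle, while the central angle intercepts the same arc from the center.
The inscribed angle is always half the central angle: 168° / 2 = 84°.

84°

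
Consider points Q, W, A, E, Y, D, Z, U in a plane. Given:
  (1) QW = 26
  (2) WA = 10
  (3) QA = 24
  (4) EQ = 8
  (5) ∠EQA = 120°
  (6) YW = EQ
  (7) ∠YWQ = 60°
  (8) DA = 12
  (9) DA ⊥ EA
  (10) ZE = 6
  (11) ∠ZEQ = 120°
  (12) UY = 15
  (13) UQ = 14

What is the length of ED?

Step 1: By the law of cosines on triangle EQA: EA² = 8² + 24² − 2·8·24·cos(120°) = 832, so EA = 8·√13.
Step 2: By the law of cosines on triangle EAD: ED² = (8·√13)² + 12² − 2·8·√13·12·cos(90°) = 976, so ED = 4·√61.

Therefore, the length of ED = 4·√61.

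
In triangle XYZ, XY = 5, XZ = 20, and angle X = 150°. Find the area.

Area = (1/2) * XY * XZ * sin(X)
Area = (1/2) * 5 * 20 * sin(150°)
Area = (1/2) * 5 * 20 * 1/2
Area = 25

25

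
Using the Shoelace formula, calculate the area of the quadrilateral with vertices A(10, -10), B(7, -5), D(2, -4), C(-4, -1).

Shoelace: sum of cross terms = 34, Area = (1/2)|34| = 17

17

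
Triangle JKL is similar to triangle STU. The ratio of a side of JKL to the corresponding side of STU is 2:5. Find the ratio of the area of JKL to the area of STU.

Area scales with the square of linear dimensions. If every length is multiplied by 2/5, then the area is multiplied by (2/5)^2 = 4/25.
The area ratio is 4:25.

4:25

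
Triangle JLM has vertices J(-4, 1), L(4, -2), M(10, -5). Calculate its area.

Using the Shoelace formula for a triangle:
Area = (1/2)|x0(y1 - y2) + x1(y2 - y0) + x2(y0 - y1)|
Area = (1/2)|-4(-2 - -5) + 4(-5 - 1) + 10(1 - -2)|
Area = (1/2)|-12 + -24 + 30|
Area = (1/2)|-6|
Area = (1/2)(6)
Area = 3

3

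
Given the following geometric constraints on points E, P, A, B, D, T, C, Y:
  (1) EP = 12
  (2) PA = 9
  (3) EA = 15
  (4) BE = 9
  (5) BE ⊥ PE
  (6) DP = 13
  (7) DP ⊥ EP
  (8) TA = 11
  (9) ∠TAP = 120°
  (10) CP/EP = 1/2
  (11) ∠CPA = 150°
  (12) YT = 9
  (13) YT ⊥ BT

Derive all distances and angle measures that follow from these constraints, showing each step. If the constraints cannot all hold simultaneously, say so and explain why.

The constraints are consistent.

From the given relations:
  CP = 1/2·EP = 1/2·12 = 6

Step 1: From EP = 12, PD = 13, and ∠EPD = 90°, by the law of cosines:
  ED² = EP² + PD² - 2·EP·PD·cos(90°) = 144 + 169 - 0 = 313
  ED ≈ 17.69

Step 2: From PE = 12, EB = 9, and ∠PEB = 90°, by the law of cosines:
  PB² = PE² + EB² - 2·PE·EB·cos(90°) = 144 + 81 - 0 = 225
  PB = 15

Step 3: From PA = 9, AT = 11, and ∠PAT = 120°, by the law of cosines:
  PT² = PA² + AT² - 2·PA·AT·cos(120°) = 81 + 121 + 99 = 301
  PT ≈ 17.35

Step 4: From AP = 9, PC = 6, and ∠APC = 150°, by the law of cosines:
  AC² = AP² + PC² - 2·AP·PC·cos(150°) = 81 + 36 + 93.53 = 210.5
  AC ≈ 14.51

Step 5: From EA = 15, EP = 12, AP = 9, by the inverse law of cosines:
  cos(∠AEP) = (EA² + EP² - AP²) / (2·EA·EP)
  ∠AEP = 36.87°

Step 6: From PA = 9, PE = 12, AE = 15, by the inverse law of cosines:
  cos(∠APE) = (PA² + PE² - AE²) / (2·PA·PE)
  ∠APE = 90°

Step 7: From AE = 15, AP = 9, EP = 12, by the inverse law of cosines:
  cos(∠EAP) = (AE² + AP² - EP²) / (2·AE·AP)
  ∠EAP = 53.13°

Step 8: From ED = 17.69, EP = 12, DP = 13, by the inverse law of cosines:
  cos(∠DEP) = (ED² + EP² - DP²) / (2·ED·EP)
  ∠DEP = 47.29°

Step 9: From PA = 9, PT = 17.35, AT = 11, by the inverse law of cosines:
  cos(∠APT) = (PA² + PT² - AT²) / (2·PA·PT)
  ∠APT = 33.3°

Step 10: From PB = 15, PE = 12, BE = 9, by the inverse law of cosines:
  cos(∠BPE) = (PB² + PE² - BE²) / (2·PB·PE)
  ∠BPE = 36.87°

Step 11: From AC = 14.51, AP = 9, CP = 6, by the inverse law of cosines:
  cos(∠CAP) = (AC² + AP² - CP²) / (2·AC·AP)
  ∠CAP = 11.93°

Step 12: From BE = 9, BP = 15, EP = 12, by the inverse law of cosines:
  cos(∠EBP) = (BE² + BP² - EP²) / (2·BE·BP)
  ∠EBP = 53.13°

Step 13: From DE = 17.69, DP = 13, EP = 12, by the inverse law of cosines:
  cos(∠EDP) = (DE² + DP² - EP²) / (2·DE·DP)
  ∠EDP = 42.71°

Step 14: From TA = 11, TP = 17.35, AP = 9, by the inverse law of cosines:
  cos(∠ATP) = (TA² + TP² - AP²) / (2·TA·TP)
  ∠ATP = 26.7°

Step 15: From CA = 14.51, CP = 6, AP = 9, by the inverse law of cosines:
  cos(∠ACP) = (CA² + CP² - AP²) / (2·CA·CP)
  ∠ACP = 18.07°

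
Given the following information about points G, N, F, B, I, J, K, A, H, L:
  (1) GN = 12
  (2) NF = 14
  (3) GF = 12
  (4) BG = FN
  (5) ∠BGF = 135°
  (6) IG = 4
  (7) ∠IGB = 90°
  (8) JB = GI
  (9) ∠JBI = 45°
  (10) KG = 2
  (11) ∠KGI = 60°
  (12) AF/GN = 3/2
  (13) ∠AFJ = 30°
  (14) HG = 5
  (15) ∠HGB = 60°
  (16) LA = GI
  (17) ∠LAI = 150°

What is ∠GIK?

Step 1: By the law of cosines on triangle IGK: IK² = 4² + 2² − 2·4·2·cos(60°) = 12, so IK = 2·√3.
Step 2: By the inverse law of cosines on triangle GIK: cos(∠GIK) = (4² + (2·√3)² − 2²) / (2·4·2·√3) = 24/27.71 = 0.866, so ∠GIK = 30°.

Therefore, the measure of angle ∠GIK = 30°.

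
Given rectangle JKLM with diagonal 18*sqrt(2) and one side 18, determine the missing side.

b = sqrt(d^2 - a^2) = sqrt(648 - 324) = sqrt(324) = 18

18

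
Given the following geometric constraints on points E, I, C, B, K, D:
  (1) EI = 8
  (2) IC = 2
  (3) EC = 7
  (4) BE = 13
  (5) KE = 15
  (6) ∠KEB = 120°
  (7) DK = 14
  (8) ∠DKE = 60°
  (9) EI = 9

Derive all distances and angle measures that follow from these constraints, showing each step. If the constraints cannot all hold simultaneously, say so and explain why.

These constraints are not satisfiable: (1) EI = 8 and (9) EI = 9 assign two different lengths to the same segment. No planar figure meets all of them, so nothing further can be derived.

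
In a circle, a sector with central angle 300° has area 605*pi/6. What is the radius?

r² = 360 × 605*pi/6 / (π × 300) = 121, so r = 11.

11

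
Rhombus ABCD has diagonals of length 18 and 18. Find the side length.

In a rhombus, the diagonals bisect each other perpendicularly, creating four congruent right triangles.
Each triangle has legs 9 (half of 18) and 9 (half of 18).
The hypotenuse of each right triangle is a side of the rhombus:
side = sqrt(9^2 + 9^2) = sqrt(162) = 9*sqrt(2)

9*sqrt(2)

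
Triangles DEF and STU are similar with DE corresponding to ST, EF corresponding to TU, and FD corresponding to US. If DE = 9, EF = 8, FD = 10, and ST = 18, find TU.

Since the triangles are similar, the ratio of corresponding sides is constant.
Scale factor k = ST / DE = 18 / 9 = 2
TU = k * EF = 2 * 8 = 16

16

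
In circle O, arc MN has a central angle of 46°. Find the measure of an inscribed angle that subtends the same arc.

An inscribed angle intercepts an arc from a point on the circle, while the central angle intercepts the same arc from the center.
The inscribed angle is always half the central angle: 46° / 2 = 23°.

23°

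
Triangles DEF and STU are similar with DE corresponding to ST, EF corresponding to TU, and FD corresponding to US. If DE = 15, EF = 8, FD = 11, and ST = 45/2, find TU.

Similar triangles have proportional sides. Setting up the proportion:
ST / DE = TU / EF
45/2 / 15 = TU / 8
TU = 8 * 45/2 / 15 = 12.

12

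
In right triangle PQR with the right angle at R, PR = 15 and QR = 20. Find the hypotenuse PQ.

PQ = sqrt(15^2 + 20^2) = sqrt(625) = 25

25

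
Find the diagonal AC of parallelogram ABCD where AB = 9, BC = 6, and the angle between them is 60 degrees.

The diagonal of a parallelogram can be found by treating two adjacent sides and the diagonal as a triangle.
Applying the law of cosines with sides 9, 6 and included angle 60°:
d^2 = 81 + 36 - 108*cos(60°) = 63
d = 3*sqrt(7)

3*sqrt(7)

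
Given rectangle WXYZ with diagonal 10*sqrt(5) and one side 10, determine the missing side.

Using the Pythagorean theorem: d^2 = a^2 + b^2
b^2 = d^2 - a^2
b^2 = 500 - 100
b^2 = 400
b = sqrt(400) = 20

20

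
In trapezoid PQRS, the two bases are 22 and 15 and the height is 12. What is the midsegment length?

The midsegment of a trapezoid = (base1 + base2) / 2
midsegment = (22 + 15) / 2
midsegment = 37 / 2
midsegment = 37/2

37/2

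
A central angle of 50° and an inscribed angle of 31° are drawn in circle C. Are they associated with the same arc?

By the inscribed angle theorem, the inscribed angle for a central angle of 50° should be 50° / 2 = 25°.
The given inscribed angle is 31°, which does not equal 25°.
Therefore, no, they do not correspond to the same arc.

No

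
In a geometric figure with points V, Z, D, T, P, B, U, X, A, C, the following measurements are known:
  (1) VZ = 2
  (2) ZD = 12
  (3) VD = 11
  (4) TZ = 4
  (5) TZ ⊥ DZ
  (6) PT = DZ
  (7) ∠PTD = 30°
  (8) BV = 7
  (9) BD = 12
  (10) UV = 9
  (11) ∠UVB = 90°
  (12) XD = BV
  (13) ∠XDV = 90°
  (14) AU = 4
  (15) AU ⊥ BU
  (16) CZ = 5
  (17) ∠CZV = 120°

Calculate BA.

Step 1: By the law of cosines on triangle UVB: UB² = 9² + 7² − 2·9·7·cos(90°) = 130, so UB = √130.
Step 2: By the law of cosines on triangle BUA: BA² = √130² + 4² − 2·√130·4·cos(90°) = 146, so BA = √146.

Therefore, the length of BA = √146.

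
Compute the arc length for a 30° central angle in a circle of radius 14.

Arc length = 2π(14)(1/12) = 7*pi/3

7*pi/3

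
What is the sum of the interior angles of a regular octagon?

The sum of interior angles of an n-sided polygon is (n - 2) * 180.
For n = 8: (8 - 2) * 180 = 6 * 180 = 1080 degrees.

1080 degrees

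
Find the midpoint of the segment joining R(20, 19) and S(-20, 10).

The midpoint is the point halfway along the segment.
Move half the horizontal distance: 20 + (-20 - 20)/2 = 20 + -40/2 = 0
Move half the vertical distance: 19 + (10 - 19)/2 = 19 + -9/2 = 29/2
Midpoint = (0, 29/2)

(0, 29/2)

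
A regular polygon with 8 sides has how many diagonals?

Total line segments between 8 vertices = C(8,2) = 28.
Subtract the 8 sides: 28 - 8 = 20 diagonals.

20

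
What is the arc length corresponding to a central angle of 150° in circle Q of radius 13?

Arc length = 2πr × θ/360
= 2π × 13 × 5/12
= 65*pi/6

65*pi/6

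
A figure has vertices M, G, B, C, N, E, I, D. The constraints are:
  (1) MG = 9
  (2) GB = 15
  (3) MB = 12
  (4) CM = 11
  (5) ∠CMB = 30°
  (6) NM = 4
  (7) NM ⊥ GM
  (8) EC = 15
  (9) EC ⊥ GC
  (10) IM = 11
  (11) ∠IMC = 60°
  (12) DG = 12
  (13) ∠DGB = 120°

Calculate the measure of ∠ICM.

Step 1: By the law of cosines on triangle CMI: CI² = 11² + 11² − 2·11·11·cos(60°) = 121, so CI = 11.
Step 2: By the inverse law of cosines on triangle ICM: cos(∠ICM) = (11² + 11² − 11²) / (2·11·11) = 121/242 = 0.5, so ∠ICM = 60°.

Therefore, the measure of angle ∠ICM = 60°.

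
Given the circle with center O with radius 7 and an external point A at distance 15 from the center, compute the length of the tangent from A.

The tangent, radius, and line from the external point to the center form a right triangle.
The right angle is where the tangent meets the radius.
By the Pythagorean theorem: tangent² + 7² = 15²
tangent² = 225 - 49 = 176
tangent = 4*sqrt(11)

4*sqrt(11)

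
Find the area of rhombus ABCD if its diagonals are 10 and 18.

Area of a rhombus = (d1 * d2) / 2
Area = (10 * 18) / 2
Area = 180 / 2
Area = 90

90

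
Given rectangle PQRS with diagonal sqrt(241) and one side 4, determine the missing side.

The diagonal of a rectangle forms a right triangle with the two sides.
Rearranging the Pythagorean theorem: missing side = sqrt(d^2 - known^2).
= sqrt(241 - 16) = sqrt(225) = 15.

15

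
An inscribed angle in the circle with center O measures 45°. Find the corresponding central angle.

Central angle = 2 × 45° = 90° (inscribed angle theorem).

90°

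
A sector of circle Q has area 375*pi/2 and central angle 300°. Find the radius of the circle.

r² = 360 × 375*pi/2 / (π × 300) = 225, so r = 15.

15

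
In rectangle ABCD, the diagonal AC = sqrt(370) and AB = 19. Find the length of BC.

The diagonal of a rectangle forms a right triangle with the two sides.
Rearranging the Pythagorean theorem: missing side = sqrt(d^2 - known^2).
= sqrt(370 - 361) = sqrt(9) = 3.

3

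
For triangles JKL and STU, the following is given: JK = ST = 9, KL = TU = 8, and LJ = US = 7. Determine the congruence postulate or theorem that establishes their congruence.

The given information provides:
JK = ST = 9, KL = TU = 8, and LJ = US = 7
This matches the SSS congruence theorem.
All three pairs of corresponding sides are equal (Side-Side-Side).

SSS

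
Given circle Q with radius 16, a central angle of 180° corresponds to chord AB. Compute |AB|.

Chord = 2(16) sin(90°) = 32

32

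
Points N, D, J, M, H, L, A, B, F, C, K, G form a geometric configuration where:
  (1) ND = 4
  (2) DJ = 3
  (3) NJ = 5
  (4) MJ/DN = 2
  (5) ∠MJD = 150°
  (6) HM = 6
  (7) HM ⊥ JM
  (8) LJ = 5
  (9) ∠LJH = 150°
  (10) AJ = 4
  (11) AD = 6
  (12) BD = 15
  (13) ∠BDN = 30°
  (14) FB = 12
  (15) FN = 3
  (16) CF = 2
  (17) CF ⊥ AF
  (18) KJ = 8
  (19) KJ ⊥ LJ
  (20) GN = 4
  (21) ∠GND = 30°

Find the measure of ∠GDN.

Step 1: By the law of cosines on triangle DNG: DG² = 4² + 4² − 2·4·4·cos(30°) = 4.29, so DG ≈ 2.07.
Step 2: By the inverse law of cosines on triangle GDN: cos(∠GDN) = (2.07² + 4² − 4²) / (2·2.07·4) = 4.29/16.56 = 0.2588, so ∠GDN = 75°.

Therefore, the measure of angle ∠GDN = 75°.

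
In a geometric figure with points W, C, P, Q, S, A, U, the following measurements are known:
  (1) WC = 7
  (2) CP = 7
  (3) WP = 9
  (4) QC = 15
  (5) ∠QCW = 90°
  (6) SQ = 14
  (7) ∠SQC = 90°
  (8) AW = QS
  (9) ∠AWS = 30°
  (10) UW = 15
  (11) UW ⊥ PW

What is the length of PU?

Step 1: By the law of cosines on triangle PWU: PU² = 9² + 15² − 2·9·15·cos(90°) = 306, so PU = 3·√34.

Therefore, the length of PU = 3·√34.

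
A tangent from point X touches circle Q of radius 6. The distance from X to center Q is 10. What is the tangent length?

Let T be the point of tangency. Then QT ⊥ XT (radius ⊥ tangent).
In right triangle QTX: QX² = QT² + XT²
10² = 6² + XT²
XT² = 64, XT = 8

8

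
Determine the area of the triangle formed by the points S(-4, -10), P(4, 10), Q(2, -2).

Using the Shoelace formula for a triangle:
Area = (1/2)|x0(y1 - y2) + x1(y2 - y0) + x2(y0 - y1)|
Area = (1/2)|-4(10 - -2) + 4(-2 - -10) + 2(-10 - 10)|
Area = (1/2)|-48 + 32 + -40|
Area = (1/2)|-56|
Area = (1/2)(56)
Area = 28

28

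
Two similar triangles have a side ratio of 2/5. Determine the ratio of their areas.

The ratio of areas of similar triangles equals the square of the side ratio.
Side ratio = 2:5
Area ratio = (2/5)^2 = 4/25 = 4:25

4:25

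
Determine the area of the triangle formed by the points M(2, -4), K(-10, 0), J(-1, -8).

Shoelace: Area = (1/2)|2(0--8) + -10(-8--4) + -1(-4-0)| = (1/2)(60) = 30

30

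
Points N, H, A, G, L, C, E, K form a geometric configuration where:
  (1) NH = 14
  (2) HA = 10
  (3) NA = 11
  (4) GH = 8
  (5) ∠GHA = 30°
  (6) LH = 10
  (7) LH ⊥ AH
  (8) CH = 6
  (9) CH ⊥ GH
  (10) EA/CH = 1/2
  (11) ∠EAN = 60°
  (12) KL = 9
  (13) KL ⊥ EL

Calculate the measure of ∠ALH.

Step 1: By the law of cosines on triangle LHA: LA² = 10² + 10² − 2·10·10·cos(90°) = 200, so LA = 10·√2.
Step 2: By the inverse law of cosines on triangle ALH: cos(∠ALH) = ((10·√2)² + 10² − 10²) / (2·10·√2·10) = 200/282.84 = 0.7071, so ∠ALH = 45°.

Therefore, the measure of angle ∠ALH = 45°.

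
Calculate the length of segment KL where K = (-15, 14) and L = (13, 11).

d = sqrt((28)^2 + (-3)^2) = sqrt(793)

sqrt(793)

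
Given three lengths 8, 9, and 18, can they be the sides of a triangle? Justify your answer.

Check the triangle inequality: 8 + 9 = 17 ≤ 18.
Since the sum of two sides does not exceed the third, no triangle can be formed.

No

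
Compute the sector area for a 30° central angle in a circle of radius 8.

The full circle has area πr² = π(8)² = 64*pi.
The sector covers 30° out of 360°, a fraction of 1/12.
Sector area = 64*pi × 1/12 = 16*pi/3.

16*pi/3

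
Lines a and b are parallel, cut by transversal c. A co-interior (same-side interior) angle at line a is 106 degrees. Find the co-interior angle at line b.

Co-interior angles sum to 180: 180 - 106 = 74 degrees.

74 degrees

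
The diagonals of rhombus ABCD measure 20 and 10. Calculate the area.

Area = (20 * 10) / 2 = 200 / 2 = 100

100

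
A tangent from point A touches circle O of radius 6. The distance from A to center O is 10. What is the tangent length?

Let T be the point of tangency. Then OT ⊥ AT (radius ⊥ tangent).
In right triangle OTA: OA² = OT² + AT²
10² = 6² + AT²
AT² = 64, AT = 8

8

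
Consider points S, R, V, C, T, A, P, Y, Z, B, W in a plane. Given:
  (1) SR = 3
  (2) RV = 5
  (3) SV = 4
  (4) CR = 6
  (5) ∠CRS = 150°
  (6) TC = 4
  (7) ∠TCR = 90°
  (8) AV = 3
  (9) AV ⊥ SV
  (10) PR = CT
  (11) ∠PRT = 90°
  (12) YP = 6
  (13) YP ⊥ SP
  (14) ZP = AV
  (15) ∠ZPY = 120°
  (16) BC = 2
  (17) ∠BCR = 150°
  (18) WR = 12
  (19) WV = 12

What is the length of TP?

From the given relations: PR = CT = 4.
Step 1: By the law of cosines on triangle RCT: RT² = 6² + 4² − 2·6·4·cos(90°) = 52, so RT = 2·√13.
Step 2: By the law of cosines on triangle TRP: TP² = (2·√13)² + 4² − 2·2·√13·4·cos(90°) = 68, so TP = 2·√17.

Therefore, the length of TP = 2·√17.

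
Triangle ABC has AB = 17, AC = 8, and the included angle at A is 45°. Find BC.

When two sides and the included angle are known, the law of cosines gives the third side.
c^2 = a^2 + b^2 - 2ab cos(C) generalizes the Pythagorean theorem to non-right triangles.
Here: BC^2 = 289 + 64 - 272*(sqrt(2)/2) = 353 - 136*sqrt(2)
BC = sqrt(353 - 136*sqrt(2))

sqrt(353 - 136*sqrt(2))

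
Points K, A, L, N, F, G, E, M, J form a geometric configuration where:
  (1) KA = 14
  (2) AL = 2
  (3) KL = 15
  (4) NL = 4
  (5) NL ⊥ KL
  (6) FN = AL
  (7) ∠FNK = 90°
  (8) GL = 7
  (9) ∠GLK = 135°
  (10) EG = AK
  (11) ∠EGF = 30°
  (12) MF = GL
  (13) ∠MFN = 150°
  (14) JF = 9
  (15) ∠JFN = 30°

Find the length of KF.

From the given relations: FN = AL = 2.
Step 1: By the law of cosines on triangle NLK: NK² = 4² + 15² − 2·4·15·cos(90°) = 241, so NK ≈ 15.52.
Step 2: By the law of cosines on triangle KNF: KF² = 15.52² + 2² − 2·15.52·2·cos(90°) = 245, so KF = 7·√5.

Therefore, the length of KF = 7·√5.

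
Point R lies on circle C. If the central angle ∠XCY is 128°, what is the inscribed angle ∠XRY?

Inscribed angle = 128° / 2 = 64° (inscribed angle theorem).

64°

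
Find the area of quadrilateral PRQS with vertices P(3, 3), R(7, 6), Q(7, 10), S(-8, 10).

Using the Shoelace formula for a quadrilateral (vertices in order):
Area = (1/2)|sum of (x_i * y_(i+1) - x_(i+1) * y_i)|
Terms: (3*6 - 7*3) = -3, (7*10 - 7*6) = 28, (7*10 - -8*10) = 150, (-8*3 - 3*10) = -54
Sum = 121
Area = (1/2)(121) = 121/2

121/2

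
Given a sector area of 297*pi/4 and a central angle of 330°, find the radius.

Sector area A = πr² × θ/360, so r² = 360A / (πθ).
r² = 360 × 297*pi/4 / (π × 330)
r² = 81
r = 9

9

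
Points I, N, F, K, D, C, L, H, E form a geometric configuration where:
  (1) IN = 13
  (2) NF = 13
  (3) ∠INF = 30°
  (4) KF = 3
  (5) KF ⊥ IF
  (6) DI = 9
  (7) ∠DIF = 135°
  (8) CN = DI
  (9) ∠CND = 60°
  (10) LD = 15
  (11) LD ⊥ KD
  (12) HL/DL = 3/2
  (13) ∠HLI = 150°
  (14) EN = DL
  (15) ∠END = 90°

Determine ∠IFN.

Step 1: By the law of cosines on triangle FNI: FI² = 13² + 13² − 2·13·13·cos(30°) = 45.28, so FI ≈ 6.73.
Step 2: By the inverse law of cosines on triangle IFN: cos(∠IFN) = (6.73² + 13² − 13²) / (2·6.73·13) = 45.28/174.96 = 0.2588, so ∠IFN = 75°.

Therefore, the measure of angle ∠IFN = 75°.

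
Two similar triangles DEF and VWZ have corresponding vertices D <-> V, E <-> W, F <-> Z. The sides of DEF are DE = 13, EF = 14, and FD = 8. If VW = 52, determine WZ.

Since the triangles are similar, the ratio of corresponding sides is constant.
Scale factor k = VW / DE = 52 / 13 = 4
WZ = k * EF = 4 * 14 = 56

56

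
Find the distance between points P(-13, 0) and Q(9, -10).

d = sqrt((9 - -13)^2 + (-10 - 0)^2)
d = sqrt(22^2 + -10^2)
d = sqrt(484 + 100)
d = sqrt(584) = 2*sqrt(146)

2*sqrt(146)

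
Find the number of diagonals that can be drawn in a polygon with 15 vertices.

Total line segments between 15 vertices = C(15,2) = 105.
Subtract the 15 sides: 105 - 15 = 90 diagonals.

90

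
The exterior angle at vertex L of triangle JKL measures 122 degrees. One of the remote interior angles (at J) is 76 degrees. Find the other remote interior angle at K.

The exterior angle theorem states that an exterior angle equals the sum of the two non-adjacent interior angles.
So 122 = 76 + angle K, which gives angle K = 122 - 76 = 46 degrees.

46 degrees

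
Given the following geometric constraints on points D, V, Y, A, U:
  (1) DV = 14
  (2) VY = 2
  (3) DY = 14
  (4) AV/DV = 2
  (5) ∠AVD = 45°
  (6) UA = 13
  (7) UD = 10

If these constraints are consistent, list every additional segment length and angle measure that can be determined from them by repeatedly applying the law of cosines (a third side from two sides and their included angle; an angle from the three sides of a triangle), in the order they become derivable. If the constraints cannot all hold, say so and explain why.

The constraints are consistent. Derivable facts, in order:
After 1 step:
- DA ≈ 20.63
- ∠DVY = 85.9°
- ∠DYV = 85.9°
- ∠VDY = 8.19°
After 2 steps:
- ∠ADU = 30.2°
- ∠ADV = 106.32°
- ∠AUD = 127.04°
- ∠DAU = 22.76°
- ∠DAV = 28.68°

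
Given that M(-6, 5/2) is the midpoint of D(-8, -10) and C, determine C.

Using the midpoint formula: M = ((x1 + x2)/2, (y1 + y2)/2)
We know M = (-6, 5/2) and D = (-8, -10)
For x: -6 = (-8 + x2)/2, so x2 = 2*-6 - -8 = -4
For y: 5/2 = (-10 + y2)/2, so y2 = 2*5/2 - -10 = 15
C = (-4, 15)

(-4, 15)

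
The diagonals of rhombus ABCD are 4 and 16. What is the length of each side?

The diagonals of a rhombus bisect each other at right angles.
Half-diagonals: 4/2 = 2 and 16/2 = 8
side = sqrt(2^2 + 8^2)
side = sqrt(4 + 64)
side = sqrt(68) = 2*sqrt(17)

2*sqrt(17)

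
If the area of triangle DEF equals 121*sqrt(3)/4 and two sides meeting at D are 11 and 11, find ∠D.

From the SAS area formula Area = (1/2)ab sin(C), rearranging gives sin(C) = 2*Area/(ab).
sin(C) = 2 * 121*sqrt(3)/4 / (121) = sqrt(3)/2.
Therefore C = arcsin(sqrt(3)/2) = 60°.
Since sin(180° - C) = sin(C), the obtuse angle 120° gives the same area, so C = 60° or C = 120°.

60° or 120°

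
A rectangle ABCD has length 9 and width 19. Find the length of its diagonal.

d = sqrt(9^2 + 19^2) = sqrt(442)

sqrt(442)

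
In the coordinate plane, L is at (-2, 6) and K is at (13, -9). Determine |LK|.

The horizontal distance is |13 - -2| = 15 and the vertical distance is |-9 - 6| = 15.
By the Pythagorean theorem, d = sqrt(15^2 + 15^2) = sqrt(450) = 15*sqrt(2).

15*sqrt(2)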